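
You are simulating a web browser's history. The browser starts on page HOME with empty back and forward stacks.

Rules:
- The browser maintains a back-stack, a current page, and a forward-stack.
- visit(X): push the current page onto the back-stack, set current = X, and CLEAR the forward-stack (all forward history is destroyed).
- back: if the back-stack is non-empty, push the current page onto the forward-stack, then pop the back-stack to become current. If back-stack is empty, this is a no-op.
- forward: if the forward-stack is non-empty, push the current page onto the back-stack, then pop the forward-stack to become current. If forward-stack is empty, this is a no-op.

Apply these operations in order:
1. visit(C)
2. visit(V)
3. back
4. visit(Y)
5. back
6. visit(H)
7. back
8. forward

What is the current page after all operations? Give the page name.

After 1 (visit(C)): cur=C back=1 fwd=0
After 2 (visit(V)): cur=V back=2 fwd=0
After 3 (back): cur=C back=1 fwd=1
After 4 (visit(Y)): cur=Y back=2 fwd=0
After 5 (back): cur=C back=1 fwd=1
After 6 (visit(H)): cur=H back=2 fwd=0
After 7 (back): cur=C back=1 fwd=1
After 8 (forward): cur=H back=2 fwd=0

Answer: H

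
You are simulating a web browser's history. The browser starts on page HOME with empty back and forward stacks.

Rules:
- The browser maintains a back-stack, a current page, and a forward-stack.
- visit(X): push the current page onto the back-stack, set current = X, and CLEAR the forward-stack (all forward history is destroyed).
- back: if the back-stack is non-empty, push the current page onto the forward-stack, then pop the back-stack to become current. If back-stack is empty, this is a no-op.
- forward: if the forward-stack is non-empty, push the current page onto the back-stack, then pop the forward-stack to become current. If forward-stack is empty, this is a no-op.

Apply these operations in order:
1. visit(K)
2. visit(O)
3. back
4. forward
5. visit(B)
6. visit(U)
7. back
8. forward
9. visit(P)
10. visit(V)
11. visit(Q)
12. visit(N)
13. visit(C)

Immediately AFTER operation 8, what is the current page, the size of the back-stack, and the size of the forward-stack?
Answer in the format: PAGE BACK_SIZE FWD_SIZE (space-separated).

After 1 (visit(K)): cur=K back=1 fwd=0
After 2 (visit(O)): cur=O back=2 fwd=0
After 3 (back): cur=K back=1 fwd=1
After 4 (forward): cur=O back=2 fwd=0
After 5 (visit(B)): cur=B back=3 fwd=0
After 6 (visit(U)): cur=U back=4 fwd=0
After 7 (back): cur=B back=3 fwd=1
After 8 (forward): cur=U back=4 fwd=0

U 4 0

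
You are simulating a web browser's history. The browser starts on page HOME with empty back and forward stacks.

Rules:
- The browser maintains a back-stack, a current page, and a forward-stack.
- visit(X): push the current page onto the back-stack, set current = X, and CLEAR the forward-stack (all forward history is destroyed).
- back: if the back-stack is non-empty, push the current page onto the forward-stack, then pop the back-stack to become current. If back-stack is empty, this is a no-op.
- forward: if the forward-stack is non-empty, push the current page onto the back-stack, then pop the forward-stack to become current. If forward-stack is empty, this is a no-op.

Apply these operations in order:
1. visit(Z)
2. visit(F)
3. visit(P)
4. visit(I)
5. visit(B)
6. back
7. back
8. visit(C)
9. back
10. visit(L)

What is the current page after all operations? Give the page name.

After 1 (visit(Z)): cur=Z back=1 fwd=0
After 2 (visit(F)): cur=F back=2 fwd=0
After 3 (visit(P)): cur=P back=3 fwd=0
After 4 (visit(I)): cur=I back=4 fwd=0
After 5 (visit(B)): cur=B back=5 fwd=0
After 6 (back): cur=I back=4 fwd=1
After 7 (back): cur=P back=3 fwd=2
After 8 (visit(C)): cur=C back=4 fwd=0
After 9 (back): cur=P back=3 fwd=1
After 10 (visit(L)): cur=L back=4 fwd=0

Answer: L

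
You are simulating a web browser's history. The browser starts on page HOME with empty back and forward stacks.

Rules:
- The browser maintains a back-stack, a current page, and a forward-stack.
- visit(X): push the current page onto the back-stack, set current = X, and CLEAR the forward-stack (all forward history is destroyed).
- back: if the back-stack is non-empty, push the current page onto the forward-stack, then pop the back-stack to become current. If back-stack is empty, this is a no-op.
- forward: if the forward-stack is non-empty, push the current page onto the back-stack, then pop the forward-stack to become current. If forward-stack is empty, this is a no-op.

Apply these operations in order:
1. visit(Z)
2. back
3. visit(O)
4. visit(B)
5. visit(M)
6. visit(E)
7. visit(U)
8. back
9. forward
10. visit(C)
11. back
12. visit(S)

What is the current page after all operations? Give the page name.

Answer: S

Derivation:
After 1 (visit(Z)): cur=Z back=1 fwd=0
After 2 (back): cur=HOME back=0 fwd=1
After 3 (visit(O)): cur=O back=1 fwd=0
After 4 (visit(B)): cur=B back=2 fwd=0
After 5 (visit(M)): cur=M back=3 fwd=0
After 6 (visit(E)): cur=E back=4 fwd=0
After 7 (visit(U)): cur=U back=5 fwd=0
After 8 (back): cur=E back=4 fwd=1
After 9 (forward): cur=U back=5 fwd=0
After 10 (visit(C)): cur=C back=6 fwd=0
After 11 (back): cur=U back=5 fwd=1
After 12 (visit(S)): cur=S back=6 fwd=0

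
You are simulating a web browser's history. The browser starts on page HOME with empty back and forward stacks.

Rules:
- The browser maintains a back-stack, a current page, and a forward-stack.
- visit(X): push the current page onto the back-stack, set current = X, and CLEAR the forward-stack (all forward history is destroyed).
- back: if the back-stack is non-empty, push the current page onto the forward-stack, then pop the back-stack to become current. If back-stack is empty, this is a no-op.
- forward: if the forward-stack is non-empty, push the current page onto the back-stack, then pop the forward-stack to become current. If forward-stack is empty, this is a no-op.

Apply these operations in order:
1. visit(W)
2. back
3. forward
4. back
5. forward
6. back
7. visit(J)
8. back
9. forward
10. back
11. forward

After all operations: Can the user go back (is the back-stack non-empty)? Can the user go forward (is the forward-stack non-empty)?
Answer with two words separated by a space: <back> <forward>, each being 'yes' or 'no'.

After 1 (visit(W)): cur=W back=1 fwd=0
After 2 (back): cur=HOME back=0 fwd=1
After 3 (forward): cur=W back=1 fwd=0
After 4 (back): cur=HOME back=0 fwd=1
After 5 (forward): cur=W back=1 fwd=0
After 6 (back): cur=HOME back=0 fwd=1
After 7 (visit(J)): cur=J back=1 fwd=0
After 8 (back): cur=HOME back=0 fwd=1
After 9 (forward): cur=J back=1 fwd=0
After 10 (back): cur=HOME back=0 fwd=1
After 11 (forward): cur=J back=1 fwd=0

Answer: yes no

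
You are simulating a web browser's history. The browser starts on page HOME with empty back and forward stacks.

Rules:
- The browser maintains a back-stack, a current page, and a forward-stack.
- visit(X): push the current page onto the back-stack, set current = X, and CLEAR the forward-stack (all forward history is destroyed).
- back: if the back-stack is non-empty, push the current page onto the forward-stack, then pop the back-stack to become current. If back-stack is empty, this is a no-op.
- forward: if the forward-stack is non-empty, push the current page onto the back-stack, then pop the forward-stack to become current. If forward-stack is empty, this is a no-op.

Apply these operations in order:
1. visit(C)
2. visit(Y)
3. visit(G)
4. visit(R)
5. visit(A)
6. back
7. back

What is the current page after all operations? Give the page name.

Answer: G

Derivation:
After 1 (visit(C)): cur=C back=1 fwd=0
After 2 (visit(Y)): cur=Y back=2 fwd=0
After 3 (visit(G)): cur=G back=3 fwd=0
After 4 (visit(R)): cur=R back=4 fwd=0
After 5 (visit(A)): cur=A back=5 fwd=0
After 6 (back): cur=R back=4 fwd=1
After 7 (back): cur=G back=3 fwd=2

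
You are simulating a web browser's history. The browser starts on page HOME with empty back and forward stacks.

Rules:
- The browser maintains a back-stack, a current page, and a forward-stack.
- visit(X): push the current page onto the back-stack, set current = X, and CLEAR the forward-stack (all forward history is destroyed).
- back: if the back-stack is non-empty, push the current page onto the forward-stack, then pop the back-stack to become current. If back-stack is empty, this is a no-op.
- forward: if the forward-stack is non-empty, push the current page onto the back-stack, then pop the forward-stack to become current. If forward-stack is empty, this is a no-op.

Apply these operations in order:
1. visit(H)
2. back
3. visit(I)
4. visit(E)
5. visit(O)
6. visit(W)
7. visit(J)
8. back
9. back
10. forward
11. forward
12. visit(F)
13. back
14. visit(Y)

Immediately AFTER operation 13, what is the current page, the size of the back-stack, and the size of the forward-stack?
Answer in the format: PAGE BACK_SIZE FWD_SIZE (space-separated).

After 1 (visit(H)): cur=H back=1 fwd=0
After 2 (back): cur=HOME back=0 fwd=1
After 3 (visit(I)): cur=I back=1 fwd=0
After 4 (visit(E)): cur=E back=2 fwd=0
After 5 (visit(O)): cur=O back=3 fwd=0
After 6 (visit(W)): cur=W back=4 fwd=0
After 7 (visit(J)): cur=J back=5 fwd=0
After 8 (back): cur=W back=4 fwd=1
After 9 (back): cur=O back=3 fwd=2
After 10 (forward): cur=W back=4 fwd=1
After 11 (forward): cur=J back=5 fwd=0
After 12 (visit(F)): cur=F back=6 fwd=0
After 13 (back): cur=J back=5 fwd=1

J 5 1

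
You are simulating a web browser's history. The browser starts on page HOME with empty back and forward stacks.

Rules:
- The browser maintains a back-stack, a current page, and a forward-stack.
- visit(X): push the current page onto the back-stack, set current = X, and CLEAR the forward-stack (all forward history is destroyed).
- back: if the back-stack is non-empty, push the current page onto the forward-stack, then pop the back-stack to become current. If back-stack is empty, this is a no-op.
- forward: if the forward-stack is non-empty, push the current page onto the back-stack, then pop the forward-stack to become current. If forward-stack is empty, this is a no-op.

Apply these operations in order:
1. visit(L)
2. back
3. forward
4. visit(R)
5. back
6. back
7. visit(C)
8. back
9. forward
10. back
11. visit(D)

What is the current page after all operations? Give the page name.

Answer: D

Derivation:
After 1 (visit(L)): cur=L back=1 fwd=0
After 2 (back): cur=HOME back=0 fwd=1
After 3 (forward): cur=L back=1 fwd=0
After 4 (visit(R)): cur=R back=2 fwd=0
After 5 (back): cur=L back=1 fwd=1
After 6 (back): cur=HOME back=0 fwd=2
After 7 (visit(C)): cur=C back=1 fwd=0
After 8 (back): cur=HOME back=0 fwd=1
After 9 (forward): cur=C back=1 fwd=0
After 10 (back): cur=HOME back=0 fwd=1
After 11 (visit(D)): cur=D back=1 fwd=0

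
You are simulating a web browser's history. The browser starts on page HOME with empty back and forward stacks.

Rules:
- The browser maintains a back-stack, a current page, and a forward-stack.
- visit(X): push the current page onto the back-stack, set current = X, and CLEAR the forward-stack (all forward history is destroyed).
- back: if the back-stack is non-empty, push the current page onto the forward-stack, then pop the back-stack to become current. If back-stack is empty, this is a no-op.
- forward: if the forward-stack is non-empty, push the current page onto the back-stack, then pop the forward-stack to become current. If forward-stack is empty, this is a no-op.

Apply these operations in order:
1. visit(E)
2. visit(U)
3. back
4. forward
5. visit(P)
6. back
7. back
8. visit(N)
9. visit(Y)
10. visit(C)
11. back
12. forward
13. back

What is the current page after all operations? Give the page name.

After 1 (visit(E)): cur=E back=1 fwd=0
After 2 (visit(U)): cur=U back=2 fwd=0
After 3 (back): cur=E back=1 fwd=1
After 4 (forward): cur=U back=2 fwd=0
After 5 (visit(P)): cur=P back=3 fwd=0
After 6 (back): cur=U back=2 fwd=1
After 7 (back): cur=E back=1 fwd=2
After 8 (visit(N)): cur=N back=2 fwd=0
After 9 (visit(Y)): cur=Y back=3 fwd=0
After 10 (visit(C)): cur=C back=4 fwd=0
After 11 (back): cur=Y back=3 fwd=1
After 12 (forward): cur=C back=4 fwd=0
After 13 (back): cur=Y back=3 fwd=1

Answer: Y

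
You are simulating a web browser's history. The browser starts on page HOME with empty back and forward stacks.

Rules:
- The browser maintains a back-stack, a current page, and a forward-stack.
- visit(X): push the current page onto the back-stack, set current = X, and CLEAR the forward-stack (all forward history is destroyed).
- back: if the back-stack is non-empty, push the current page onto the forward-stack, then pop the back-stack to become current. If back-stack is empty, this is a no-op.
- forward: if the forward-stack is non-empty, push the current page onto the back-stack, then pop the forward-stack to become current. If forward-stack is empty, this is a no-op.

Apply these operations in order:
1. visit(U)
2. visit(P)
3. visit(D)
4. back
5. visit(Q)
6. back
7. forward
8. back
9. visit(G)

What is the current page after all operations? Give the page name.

Answer: G

Derivation:
After 1 (visit(U)): cur=U back=1 fwd=0
After 2 (visit(P)): cur=P back=2 fwd=0
After 3 (visit(D)): cur=D back=3 fwd=0
After 4 (back): cur=P back=2 fwd=1
After 5 (visit(Q)): cur=Q back=3 fwd=0
After 6 (back): cur=P back=2 fwd=1
After 7 (forward): cur=Q back=3 fwd=0
After 8 (back): cur=P back=2 fwd=1
After 9 (visit(G)): cur=G back=3 fwd=0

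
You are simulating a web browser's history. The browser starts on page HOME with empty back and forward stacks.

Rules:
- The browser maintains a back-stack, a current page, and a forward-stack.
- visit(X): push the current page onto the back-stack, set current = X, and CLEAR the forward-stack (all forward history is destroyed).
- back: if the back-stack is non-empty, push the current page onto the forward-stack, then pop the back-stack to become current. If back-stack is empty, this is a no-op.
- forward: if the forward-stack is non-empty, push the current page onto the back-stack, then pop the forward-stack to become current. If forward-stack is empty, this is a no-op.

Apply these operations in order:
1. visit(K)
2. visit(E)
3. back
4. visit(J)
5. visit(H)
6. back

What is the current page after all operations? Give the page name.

After 1 (visit(K)): cur=K back=1 fwd=0
After 2 (visit(E)): cur=E back=2 fwd=0
After 3 (back): cur=K back=1 fwd=1
After 4 (visit(J)): cur=J back=2 fwd=0
After 5 (visit(H)): cur=H back=3 fwd=0
After 6 (back): cur=J back=2 fwd=1

Answer: J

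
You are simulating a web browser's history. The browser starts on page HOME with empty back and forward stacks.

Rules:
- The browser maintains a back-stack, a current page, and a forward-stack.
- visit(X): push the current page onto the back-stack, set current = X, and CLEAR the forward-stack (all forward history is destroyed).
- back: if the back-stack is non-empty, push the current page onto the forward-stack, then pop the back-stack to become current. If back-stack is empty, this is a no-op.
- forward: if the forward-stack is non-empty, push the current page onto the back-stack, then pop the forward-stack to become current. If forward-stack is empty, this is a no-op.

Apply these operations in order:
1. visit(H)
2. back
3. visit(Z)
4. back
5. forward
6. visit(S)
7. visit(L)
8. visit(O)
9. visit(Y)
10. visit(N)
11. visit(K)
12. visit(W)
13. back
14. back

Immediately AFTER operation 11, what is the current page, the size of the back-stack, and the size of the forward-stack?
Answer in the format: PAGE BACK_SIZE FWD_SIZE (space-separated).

After 1 (visit(H)): cur=H back=1 fwd=0
After 2 (back): cur=HOME back=0 fwd=1
After 3 (visit(Z)): cur=Z back=1 fwd=0
After 4 (back): cur=HOME back=0 fwd=1
After 5 (forward): cur=Z back=1 fwd=0
After 6 (visit(S)): cur=S back=2 fwd=0
After 7 (visit(L)): cur=L back=3 fwd=0
After 8 (visit(O)): cur=O back=4 fwd=0
After 9 (visit(Y)): cur=Y back=5 fwd=0
After 10 (visit(N)): cur=N back=6 fwd=0
After 11 (visit(K)): cur=K back=7 fwd=0

K 7 0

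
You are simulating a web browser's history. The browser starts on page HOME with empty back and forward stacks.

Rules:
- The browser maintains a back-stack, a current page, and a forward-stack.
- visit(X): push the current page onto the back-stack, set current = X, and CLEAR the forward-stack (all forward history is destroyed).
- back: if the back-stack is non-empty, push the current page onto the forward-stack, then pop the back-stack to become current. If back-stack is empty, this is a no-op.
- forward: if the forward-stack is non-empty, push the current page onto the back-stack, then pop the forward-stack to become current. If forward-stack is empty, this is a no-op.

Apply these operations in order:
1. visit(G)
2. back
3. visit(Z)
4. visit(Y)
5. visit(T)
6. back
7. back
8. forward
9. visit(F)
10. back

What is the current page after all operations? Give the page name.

Answer: Y

Derivation:
After 1 (visit(G)): cur=G back=1 fwd=0
After 2 (back): cur=HOME back=0 fwd=1
After 3 (visit(Z)): cur=Z back=1 fwd=0
After 4 (visit(Y)): cur=Y back=2 fwd=0
After 5 (visit(T)): cur=T back=3 fwd=0
After 6 (back): cur=Y back=2 fwd=1
After 7 (back): cur=Z back=1 fwd=2
After 8 (forward): cur=Y back=2 fwd=1
After 9 (visit(F)): cur=F back=3 fwd=0
After 10 (back): cur=Y back=2 fwd=1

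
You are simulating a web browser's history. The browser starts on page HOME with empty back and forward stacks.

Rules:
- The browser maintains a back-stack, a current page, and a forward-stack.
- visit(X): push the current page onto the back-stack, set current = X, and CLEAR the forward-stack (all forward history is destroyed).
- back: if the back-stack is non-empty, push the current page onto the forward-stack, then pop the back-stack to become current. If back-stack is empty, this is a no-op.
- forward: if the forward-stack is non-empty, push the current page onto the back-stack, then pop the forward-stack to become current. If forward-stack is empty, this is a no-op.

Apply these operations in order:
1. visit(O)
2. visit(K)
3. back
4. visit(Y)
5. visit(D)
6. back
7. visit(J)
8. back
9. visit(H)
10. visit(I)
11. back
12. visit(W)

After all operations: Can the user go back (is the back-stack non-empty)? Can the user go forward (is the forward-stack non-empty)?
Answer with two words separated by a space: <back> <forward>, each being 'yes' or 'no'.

After 1 (visit(O)): cur=O back=1 fwd=0
After 2 (visit(K)): cur=K back=2 fwd=0
After 3 (back): cur=O back=1 fwd=1
After 4 (visit(Y)): cur=Y back=2 fwd=0
After 5 (visit(D)): cur=D back=3 fwd=0
After 6 (back): cur=Y back=2 fwd=1
After 7 (visit(J)): cur=J back=3 fwd=0
After 8 (back): cur=Y back=2 fwd=1
After 9 (visit(H)): cur=H back=3 fwd=0
After 10 (visit(I)): cur=I back=4 fwd=0
After 11 (back): cur=H back=3 fwd=1
After 12 (visit(W)): cur=W back=4 fwd=0

Answer: yes no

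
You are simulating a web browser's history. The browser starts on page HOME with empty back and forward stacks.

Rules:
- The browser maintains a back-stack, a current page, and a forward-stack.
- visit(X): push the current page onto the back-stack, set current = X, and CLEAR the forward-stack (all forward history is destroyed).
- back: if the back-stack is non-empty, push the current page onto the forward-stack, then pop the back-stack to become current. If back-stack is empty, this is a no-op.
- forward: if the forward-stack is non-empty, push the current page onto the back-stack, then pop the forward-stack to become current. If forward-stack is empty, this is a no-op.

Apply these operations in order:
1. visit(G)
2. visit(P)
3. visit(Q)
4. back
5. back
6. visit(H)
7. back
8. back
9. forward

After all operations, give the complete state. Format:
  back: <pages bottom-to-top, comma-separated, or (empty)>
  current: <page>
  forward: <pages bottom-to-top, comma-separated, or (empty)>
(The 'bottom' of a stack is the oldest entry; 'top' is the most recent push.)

Answer: back: HOME
current: G
forward: H

Derivation:
After 1 (visit(G)): cur=G back=1 fwd=0
After 2 (visit(P)): cur=P back=2 fwd=0
After 3 (visit(Q)): cur=Q back=3 fwd=0
After 4 (back): cur=P back=2 fwd=1
After 5 (back): cur=G back=1 fwd=2
After 6 (visit(H)): cur=H back=2 fwd=0
After 7 (back): cur=G back=1 fwd=1
After 8 (back): cur=HOME back=0 fwd=2
After 9 (forward): cur=G back=1 fwd=1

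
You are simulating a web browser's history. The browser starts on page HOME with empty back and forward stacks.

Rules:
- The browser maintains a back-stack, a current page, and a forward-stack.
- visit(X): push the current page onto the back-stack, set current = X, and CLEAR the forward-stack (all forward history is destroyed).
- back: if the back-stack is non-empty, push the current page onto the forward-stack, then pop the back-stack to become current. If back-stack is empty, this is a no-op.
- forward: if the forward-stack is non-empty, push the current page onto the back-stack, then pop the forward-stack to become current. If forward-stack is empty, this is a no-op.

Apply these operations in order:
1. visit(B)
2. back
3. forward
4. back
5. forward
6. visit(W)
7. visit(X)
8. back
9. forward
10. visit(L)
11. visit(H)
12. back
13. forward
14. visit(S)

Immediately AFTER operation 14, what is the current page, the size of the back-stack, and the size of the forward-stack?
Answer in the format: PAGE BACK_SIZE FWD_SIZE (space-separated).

After 1 (visit(B)): cur=B back=1 fwd=0
After 2 (back): cur=HOME back=0 fwd=1
After 3 (forward): cur=B back=1 fwd=0
After 4 (back): cur=HOME back=0 fwd=1
After 5 (forward): cur=B back=1 fwd=0
After 6 (visit(W)): cur=W back=2 fwd=0
After 7 (visit(X)): cur=X back=3 fwd=0
After 8 (back): cur=W back=2 fwd=1
After 9 (forward): cur=X back=3 fwd=0
After 10 (visit(L)): cur=L back=4 fwd=0
After 11 (visit(H)): cur=H back=5 fwd=0
After 12 (back): cur=L back=4 fwd=1
After 13 (forward): cur=H back=5 fwd=0
After 14 (visit(S)): cur=S back=6 fwd=0

S 6 0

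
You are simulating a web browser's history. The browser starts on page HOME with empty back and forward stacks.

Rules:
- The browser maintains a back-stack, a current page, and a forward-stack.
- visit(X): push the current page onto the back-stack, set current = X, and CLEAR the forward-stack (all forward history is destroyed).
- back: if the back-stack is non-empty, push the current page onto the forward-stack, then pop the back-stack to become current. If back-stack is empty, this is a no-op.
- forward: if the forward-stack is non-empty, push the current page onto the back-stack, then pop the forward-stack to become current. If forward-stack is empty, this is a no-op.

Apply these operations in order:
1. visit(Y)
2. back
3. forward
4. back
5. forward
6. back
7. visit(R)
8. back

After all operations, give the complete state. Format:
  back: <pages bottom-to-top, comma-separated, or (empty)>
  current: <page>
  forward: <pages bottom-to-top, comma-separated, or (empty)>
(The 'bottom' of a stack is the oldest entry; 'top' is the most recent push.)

After 1 (visit(Y)): cur=Y back=1 fwd=0
After 2 (back): cur=HOME back=0 fwd=1
After 3 (forward): cur=Y back=1 fwd=0
After 4 (back): cur=HOME back=0 fwd=1
After 5 (forward): cur=Y back=1 fwd=0
After 6 (back): cur=HOME back=0 fwd=1
After 7 (visit(R)): cur=R back=1 fwd=0
After 8 (back): cur=HOME back=0 fwd=1

Answer: back: (empty)
current: HOME
forward: R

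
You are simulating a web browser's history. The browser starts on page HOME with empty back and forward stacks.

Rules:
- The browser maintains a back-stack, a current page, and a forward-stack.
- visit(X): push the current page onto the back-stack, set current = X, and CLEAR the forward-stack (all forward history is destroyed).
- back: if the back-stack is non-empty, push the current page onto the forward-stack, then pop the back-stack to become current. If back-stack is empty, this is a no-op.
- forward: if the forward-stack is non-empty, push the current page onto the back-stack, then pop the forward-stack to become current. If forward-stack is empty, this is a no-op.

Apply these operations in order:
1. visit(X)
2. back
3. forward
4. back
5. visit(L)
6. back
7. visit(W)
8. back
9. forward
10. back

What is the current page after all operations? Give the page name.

After 1 (visit(X)): cur=X back=1 fwd=0
After 2 (back): cur=HOME back=0 fwd=1
After 3 (forward): cur=X back=1 fwd=0
After 4 (back): cur=HOME back=0 fwd=1
After 5 (visit(L)): cur=L back=1 fwd=0
After 6 (back): cur=HOME back=0 fwd=1
After 7 (visit(W)): cur=W back=1 fwd=0
After 8 (back): cur=HOME back=0 fwd=1
After 9 (forward): cur=W back=1 fwd=0
After 10 (back): cur=HOME back=0 fwd=1

Answer: HOME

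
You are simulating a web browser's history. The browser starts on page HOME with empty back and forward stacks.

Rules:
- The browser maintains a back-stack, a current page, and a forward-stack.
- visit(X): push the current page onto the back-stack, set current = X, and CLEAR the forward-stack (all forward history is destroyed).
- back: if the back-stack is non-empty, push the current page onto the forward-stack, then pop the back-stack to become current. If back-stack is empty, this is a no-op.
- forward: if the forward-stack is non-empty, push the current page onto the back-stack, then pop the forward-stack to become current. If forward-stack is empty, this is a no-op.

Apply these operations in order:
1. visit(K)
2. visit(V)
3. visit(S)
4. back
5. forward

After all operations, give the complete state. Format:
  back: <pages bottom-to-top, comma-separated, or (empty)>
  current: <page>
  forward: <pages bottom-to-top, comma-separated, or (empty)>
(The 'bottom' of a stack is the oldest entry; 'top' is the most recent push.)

After 1 (visit(K)): cur=K back=1 fwd=0
After 2 (visit(V)): cur=V back=2 fwd=0
After 3 (visit(S)): cur=S back=3 fwd=0
After 4 (back): cur=V back=2 fwd=1
After 5 (forward): cur=S back=3 fwd=0

Answer: back: HOME,K,V
current: S
forward: (empty)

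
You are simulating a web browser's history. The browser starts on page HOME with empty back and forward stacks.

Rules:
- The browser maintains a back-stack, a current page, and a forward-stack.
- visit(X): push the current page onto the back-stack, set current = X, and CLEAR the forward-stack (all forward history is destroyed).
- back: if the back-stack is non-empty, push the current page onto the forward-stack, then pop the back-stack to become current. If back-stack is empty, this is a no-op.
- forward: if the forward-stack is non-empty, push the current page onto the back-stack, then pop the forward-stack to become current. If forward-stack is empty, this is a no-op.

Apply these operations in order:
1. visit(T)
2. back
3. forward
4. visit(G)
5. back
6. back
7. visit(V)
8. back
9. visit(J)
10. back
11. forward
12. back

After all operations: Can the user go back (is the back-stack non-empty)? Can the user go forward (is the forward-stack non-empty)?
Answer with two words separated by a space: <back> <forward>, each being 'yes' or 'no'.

Answer: no yes

Derivation:
After 1 (visit(T)): cur=T back=1 fwd=0
After 2 (back): cur=HOME back=0 fwd=1
After 3 (forward): cur=T back=1 fwd=0
After 4 (visit(G)): cur=G back=2 fwd=0
After 5 (back): cur=T back=1 fwd=1
After 6 (back): cur=HOME back=0 fwd=2
After 7 (visit(V)): cur=V back=1 fwd=0
After 8 (back): cur=HOME back=0 fwd=1
After 9 (visit(J)): cur=J back=1 fwd=0
After 10 (back): cur=HOME back=0 fwd=1
After 11 (forward): cur=J back=1 fwd=0
After 12 (back): cur=HOME back=0 fwd=1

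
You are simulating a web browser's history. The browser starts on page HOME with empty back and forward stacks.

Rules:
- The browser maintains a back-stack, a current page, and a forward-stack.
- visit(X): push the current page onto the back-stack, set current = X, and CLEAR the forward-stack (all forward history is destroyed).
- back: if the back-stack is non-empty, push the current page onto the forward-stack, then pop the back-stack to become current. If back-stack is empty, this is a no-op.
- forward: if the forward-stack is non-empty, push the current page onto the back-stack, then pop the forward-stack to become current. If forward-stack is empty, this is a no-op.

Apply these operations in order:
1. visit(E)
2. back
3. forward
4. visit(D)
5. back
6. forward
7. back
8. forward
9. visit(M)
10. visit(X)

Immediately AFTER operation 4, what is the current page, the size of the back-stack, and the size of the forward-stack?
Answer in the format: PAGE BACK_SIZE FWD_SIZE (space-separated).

After 1 (visit(E)): cur=E back=1 fwd=0
After 2 (back): cur=HOME back=0 fwd=1
After 3 (forward): cur=E back=1 fwd=0
After 4 (visit(D)): cur=D back=2 fwd=0

D 2 0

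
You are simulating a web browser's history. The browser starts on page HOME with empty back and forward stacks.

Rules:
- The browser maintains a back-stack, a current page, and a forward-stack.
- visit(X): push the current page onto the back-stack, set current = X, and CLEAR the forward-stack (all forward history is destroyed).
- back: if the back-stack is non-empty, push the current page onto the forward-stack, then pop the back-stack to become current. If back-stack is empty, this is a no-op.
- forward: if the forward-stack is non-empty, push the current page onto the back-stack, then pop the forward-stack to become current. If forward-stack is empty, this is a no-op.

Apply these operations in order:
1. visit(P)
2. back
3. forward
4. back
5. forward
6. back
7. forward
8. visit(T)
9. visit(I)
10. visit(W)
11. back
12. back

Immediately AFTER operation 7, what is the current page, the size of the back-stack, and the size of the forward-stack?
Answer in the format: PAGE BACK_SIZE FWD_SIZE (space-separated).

After 1 (visit(P)): cur=P back=1 fwd=0
After 2 (back): cur=HOME back=0 fwd=1
After 3 (forward): cur=P back=1 fwd=0
After 4 (back): cur=HOME back=0 fwd=1
After 5 (forward): cur=P back=1 fwd=0
After 6 (back): cur=HOME back=0 fwd=1
After 7 (forward): cur=P back=1 fwd=0

P 1 0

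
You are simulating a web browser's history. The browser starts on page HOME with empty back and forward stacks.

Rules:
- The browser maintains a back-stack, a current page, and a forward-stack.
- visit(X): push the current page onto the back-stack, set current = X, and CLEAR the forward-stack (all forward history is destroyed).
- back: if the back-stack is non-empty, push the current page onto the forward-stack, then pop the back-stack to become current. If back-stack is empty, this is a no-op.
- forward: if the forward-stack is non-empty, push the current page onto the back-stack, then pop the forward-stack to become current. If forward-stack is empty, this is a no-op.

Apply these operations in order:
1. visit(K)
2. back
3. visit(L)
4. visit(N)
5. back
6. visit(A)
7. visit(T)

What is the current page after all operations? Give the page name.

Answer: T

Derivation:
After 1 (visit(K)): cur=K back=1 fwd=0
After 2 (back): cur=HOME back=0 fwd=1
After 3 (visit(L)): cur=L back=1 fwd=0
After 4 (visit(N)): cur=N back=2 fwd=0
After 5 (back): cur=L back=1 fwd=1
After 6 (visit(A)): cur=A back=2 fwd=0
After 7 (visit(T)): cur=T back=3 fwd=0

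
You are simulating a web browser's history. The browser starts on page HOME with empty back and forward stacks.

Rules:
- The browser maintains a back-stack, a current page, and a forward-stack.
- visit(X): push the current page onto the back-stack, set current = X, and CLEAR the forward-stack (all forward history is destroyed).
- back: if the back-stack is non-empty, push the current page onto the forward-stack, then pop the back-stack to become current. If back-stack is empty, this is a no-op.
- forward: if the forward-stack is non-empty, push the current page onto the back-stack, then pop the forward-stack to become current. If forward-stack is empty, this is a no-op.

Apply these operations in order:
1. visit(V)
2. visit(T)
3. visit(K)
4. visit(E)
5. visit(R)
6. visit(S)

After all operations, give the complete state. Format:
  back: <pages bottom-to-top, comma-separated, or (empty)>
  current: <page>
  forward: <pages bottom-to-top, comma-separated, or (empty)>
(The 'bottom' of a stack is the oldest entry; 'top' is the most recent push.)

Answer: back: HOME,V,T,K,E,R
current: S
forward: (empty)

Derivation:
After 1 (visit(V)): cur=V back=1 fwd=0
After 2 (visit(T)): cur=T back=2 fwd=0
After 3 (visit(K)): cur=K back=3 fwd=0
After 4 (visit(E)): cur=E back=4 fwd=0
After 5 (visit(R)): cur=R back=5 fwd=0
After 6 (visit(S)): cur=S back=6 fwd=0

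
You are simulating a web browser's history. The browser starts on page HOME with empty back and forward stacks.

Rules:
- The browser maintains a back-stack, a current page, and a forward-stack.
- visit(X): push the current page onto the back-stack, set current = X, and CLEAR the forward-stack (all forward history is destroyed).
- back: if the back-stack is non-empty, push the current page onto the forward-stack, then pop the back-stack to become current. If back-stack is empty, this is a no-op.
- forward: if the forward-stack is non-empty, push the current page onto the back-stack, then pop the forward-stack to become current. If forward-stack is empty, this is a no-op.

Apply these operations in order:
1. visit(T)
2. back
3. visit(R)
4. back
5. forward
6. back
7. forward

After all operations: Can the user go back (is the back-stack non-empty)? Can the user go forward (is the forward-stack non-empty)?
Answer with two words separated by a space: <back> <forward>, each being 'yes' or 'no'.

Answer: yes no

Derivation:
After 1 (visit(T)): cur=T back=1 fwd=0
After 2 (back): cur=HOME back=0 fwd=1
After 3 (visit(R)): cur=R back=1 fwd=0
After 4 (back): cur=HOME back=0 fwd=1
After 5 (forward): cur=R back=1 fwd=0
After 6 (back): cur=HOME back=0 fwd=1
After 7 (forward): cur=R back=1 fwd=0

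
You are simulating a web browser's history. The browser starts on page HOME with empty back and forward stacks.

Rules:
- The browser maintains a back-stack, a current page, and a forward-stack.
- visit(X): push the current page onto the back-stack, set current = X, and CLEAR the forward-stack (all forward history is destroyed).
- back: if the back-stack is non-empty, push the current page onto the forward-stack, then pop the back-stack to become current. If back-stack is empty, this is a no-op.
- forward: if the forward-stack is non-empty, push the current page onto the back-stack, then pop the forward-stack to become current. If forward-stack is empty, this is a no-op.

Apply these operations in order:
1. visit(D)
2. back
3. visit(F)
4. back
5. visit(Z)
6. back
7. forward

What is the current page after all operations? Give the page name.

Answer: Z

Derivation:
After 1 (visit(D)): cur=D back=1 fwd=0
After 2 (back): cur=HOME back=0 fwd=1
After 3 (visit(F)): cur=F back=1 fwd=0
After 4 (back): cur=HOME back=0 fwd=1
After 5 (visit(Z)): cur=Z back=1 fwd=0
After 6 (back): cur=HOME back=0 fwd=1
After 7 (forward): cur=Z back=1 fwd=0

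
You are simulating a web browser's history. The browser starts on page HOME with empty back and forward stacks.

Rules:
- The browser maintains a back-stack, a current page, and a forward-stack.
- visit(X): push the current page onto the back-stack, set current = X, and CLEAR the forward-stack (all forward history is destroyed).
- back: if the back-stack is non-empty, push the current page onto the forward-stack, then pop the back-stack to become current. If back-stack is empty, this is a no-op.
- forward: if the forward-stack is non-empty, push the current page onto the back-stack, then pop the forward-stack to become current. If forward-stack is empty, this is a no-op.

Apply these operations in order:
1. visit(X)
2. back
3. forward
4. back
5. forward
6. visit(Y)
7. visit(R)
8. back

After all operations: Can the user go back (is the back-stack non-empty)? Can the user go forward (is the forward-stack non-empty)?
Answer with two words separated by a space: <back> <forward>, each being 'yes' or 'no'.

After 1 (visit(X)): cur=X back=1 fwd=0
After 2 (back): cur=HOME back=0 fwd=1
After 3 (forward): cur=X back=1 fwd=0
After 4 (back): cur=HOME back=0 fwd=1
After 5 (forward): cur=X back=1 fwd=0
After 6 (visit(Y)): cur=Y back=2 fwd=0
After 7 (visit(R)): cur=R back=3 fwd=0
After 8 (back): cur=Y back=2 fwd=1

Answer: yes yes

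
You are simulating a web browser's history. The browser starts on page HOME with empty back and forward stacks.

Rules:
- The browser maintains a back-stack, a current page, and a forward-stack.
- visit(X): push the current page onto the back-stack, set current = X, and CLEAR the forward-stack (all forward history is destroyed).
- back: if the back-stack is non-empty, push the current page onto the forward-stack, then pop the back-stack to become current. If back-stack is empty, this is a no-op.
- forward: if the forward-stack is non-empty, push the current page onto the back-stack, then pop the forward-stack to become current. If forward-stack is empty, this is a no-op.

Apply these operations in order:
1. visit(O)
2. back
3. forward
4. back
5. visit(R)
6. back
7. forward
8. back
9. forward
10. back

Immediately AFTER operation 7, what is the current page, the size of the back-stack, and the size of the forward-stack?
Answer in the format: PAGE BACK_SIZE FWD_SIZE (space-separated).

After 1 (visit(O)): cur=O back=1 fwd=0
After 2 (back): cur=HOME back=0 fwd=1
After 3 (forward): cur=O back=1 fwd=0
After 4 (back): cur=HOME back=0 fwd=1
After 5 (visit(R)): cur=R back=1 fwd=0
After 6 (back): cur=HOME back=0 fwd=1
After 7 (forward): cur=R back=1 fwd=0

R 1 0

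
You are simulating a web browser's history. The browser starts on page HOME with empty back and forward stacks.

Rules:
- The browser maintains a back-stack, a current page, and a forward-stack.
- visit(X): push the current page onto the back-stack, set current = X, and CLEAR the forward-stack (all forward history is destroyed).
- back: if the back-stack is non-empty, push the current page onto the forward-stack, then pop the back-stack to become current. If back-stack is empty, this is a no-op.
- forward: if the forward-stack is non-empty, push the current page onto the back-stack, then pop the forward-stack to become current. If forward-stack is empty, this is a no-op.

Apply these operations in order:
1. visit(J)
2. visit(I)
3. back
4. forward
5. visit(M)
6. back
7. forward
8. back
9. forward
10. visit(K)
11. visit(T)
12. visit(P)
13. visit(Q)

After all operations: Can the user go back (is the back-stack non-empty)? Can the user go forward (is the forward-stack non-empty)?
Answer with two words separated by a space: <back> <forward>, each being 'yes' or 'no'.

After 1 (visit(J)): cur=J back=1 fwd=0
After 2 (visit(I)): cur=I back=2 fwd=0
After 3 (back): cur=J back=1 fwd=1
After 4 (forward): cur=I back=2 fwd=0
After 5 (visit(M)): cur=M back=3 fwd=0
After 6 (back): cur=I back=2 fwd=1
After 7 (forward): cur=M back=3 fwd=0
After 8 (back): cur=I back=2 fwd=1
After 9 (forward): cur=M back=3 fwd=0
After 10 (visit(K)): cur=K back=4 fwd=0
After 11 (visit(T)): cur=T back=5 fwd=0
After 12 (visit(P)): cur=P back=6 fwd=0
After 13 (visit(Q)): cur=Q back=7 fwd=0

Answer: yes no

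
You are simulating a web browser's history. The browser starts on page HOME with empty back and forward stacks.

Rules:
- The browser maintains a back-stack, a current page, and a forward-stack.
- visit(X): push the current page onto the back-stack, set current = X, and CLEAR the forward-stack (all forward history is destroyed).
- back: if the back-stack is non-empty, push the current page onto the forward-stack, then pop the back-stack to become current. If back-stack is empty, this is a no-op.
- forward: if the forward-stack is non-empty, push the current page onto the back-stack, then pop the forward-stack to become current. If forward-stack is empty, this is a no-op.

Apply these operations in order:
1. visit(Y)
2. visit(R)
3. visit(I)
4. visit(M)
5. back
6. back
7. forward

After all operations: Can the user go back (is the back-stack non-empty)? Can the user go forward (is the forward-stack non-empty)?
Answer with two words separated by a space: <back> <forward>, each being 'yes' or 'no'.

Answer: yes yes

Derivation:
After 1 (visit(Y)): cur=Y back=1 fwd=0
After 2 (visit(R)): cur=R back=2 fwd=0
After 3 (visit(I)): cur=I back=3 fwd=0
After 4 (visit(M)): cur=M back=4 fwd=0
After 5 (back): cur=I back=3 fwd=1
After 6 (back): cur=R back=2 fwd=2
After 7 (forward): cur=I back=3 fwd=1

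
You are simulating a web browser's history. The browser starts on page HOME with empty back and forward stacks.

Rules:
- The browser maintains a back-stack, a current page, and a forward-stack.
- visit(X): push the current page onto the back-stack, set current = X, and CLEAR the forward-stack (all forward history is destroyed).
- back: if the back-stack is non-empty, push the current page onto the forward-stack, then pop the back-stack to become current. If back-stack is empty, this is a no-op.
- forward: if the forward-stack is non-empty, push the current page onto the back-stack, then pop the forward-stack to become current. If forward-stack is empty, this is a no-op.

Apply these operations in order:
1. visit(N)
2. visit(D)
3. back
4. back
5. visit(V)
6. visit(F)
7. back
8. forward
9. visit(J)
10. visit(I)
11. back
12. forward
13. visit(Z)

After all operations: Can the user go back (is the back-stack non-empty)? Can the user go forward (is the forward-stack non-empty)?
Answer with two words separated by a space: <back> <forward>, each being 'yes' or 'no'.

After 1 (visit(N)): cur=N back=1 fwd=0
After 2 (visit(D)): cur=D back=2 fwd=0
After 3 (back): cur=N back=1 fwd=1
After 4 (back): cur=HOME back=0 fwd=2
After 5 (visit(V)): cur=V back=1 fwd=0
After 6 (visit(F)): cur=F back=2 fwd=0
After 7 (back): cur=V back=1 fwd=1
After 8 (forward): cur=F back=2 fwd=0
After 9 (visit(J)): cur=J back=3 fwd=0
After 10 (visit(I)): cur=I back=4 fwd=0
After 11 (back): cur=J back=3 fwd=1
After 12 (forward): cur=I back=4 fwd=0
After 13 (visit(Z)): cur=Z back=5 fwd=0

Answer: yes no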